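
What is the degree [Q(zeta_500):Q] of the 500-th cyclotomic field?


The degree equals Euler's totient phi(500).
500 = 2^2 * 5^3
phi(500) = 200

200


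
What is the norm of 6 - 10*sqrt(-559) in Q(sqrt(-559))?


N(a + b*sqrt(d)) = a^2 - d*b^2
= (6)^2 - (-559)*(-10)^2
= 36 + 55900
= 55936

55936


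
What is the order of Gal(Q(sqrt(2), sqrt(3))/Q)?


The 2 square roots of distinct primes are multiplicatively independent over Q,
so [K:Q] = 2^2 and Gal(K/Q) is isomorphic to (Z/2Z)^2.
|Gal| = 2^2 = 4

4


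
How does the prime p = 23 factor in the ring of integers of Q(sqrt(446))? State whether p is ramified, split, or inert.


K = Q(sqrt(446)). Since d mod 4 = 2, disc(K) = 1784.
Check p | disc: 1784 mod 23 = 13.
p does not divide disc. Compute Legendre symbol (d/p):
9^((23-1)/2) mod 23 = 1
(d/p) = 1, so p splits: (p) = P*P' with e=1, f=1, g=2.
Therefore p is split.

split


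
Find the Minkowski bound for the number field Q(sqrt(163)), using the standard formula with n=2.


d = 163, d mod 4 = 3, so disc(K) = 4d = 652; |disc(K)| = 652
Real quadratic field, so n = 2, s = r2 = 0, r1 = 2
M = (n!/n^n) * (4/pi)^s * sqrt(|disc(K)|) = (2!/2^2) * (4/pi)^0 * sqrt(652)
= 0.5 * 1.000000 * 25.534291
= 12.7671

12.7671


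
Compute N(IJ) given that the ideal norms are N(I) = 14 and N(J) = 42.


N(IJ) = N(I) * N(J)
= 14 * 42
= 588

588


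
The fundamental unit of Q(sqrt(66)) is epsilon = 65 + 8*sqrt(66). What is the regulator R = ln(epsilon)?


epsilon = 65 + 8*sqrt(66)
= 129.9923
R = ln(129.9923)
= 4.8675

4.8675


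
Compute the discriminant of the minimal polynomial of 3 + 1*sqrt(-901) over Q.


The element 3 + 1*sqrt(-901) has minimal polynomial:
x^2 - 6*x + 910
Discriminant = (-6)^2 - 4*(910)
= 36 - 3640
= -3604

-3604


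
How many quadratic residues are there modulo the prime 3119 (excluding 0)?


For prime p, the number of non-zero quadratic residues is (p-1)/2.
= (3119-1)/2
= 1559

1559


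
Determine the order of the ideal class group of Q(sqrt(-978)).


K = Q(sqrt(-978)). d mod 4 = 2, so D = disc(K) = 4d = -3912
h(K) equals the number of primitive reduced positive-definite forms (a, b, c) = a*x^2 + b*x*y + c*y^2 with b^2 - 4ac = D,
where reduced means |b| <= a <= c, with b >= 0 whenever |b| = a or a = c, and primitive means gcd(a, b, c) = 1.
Reduced forces 3a^2 <= |D| = 3912, so 1 <= a <= 36; b must have the parity of D, and c = (b^2 - D)/(4a) must be an integer >= a.
Enumerate a = 1..36, b in [-a, a]:
  a=1: (1, 0, 978)  [1]
  a=2: (2, 0, 489)  [1]
  a=3: (3, 0, 326)  [1]
  a=4..5: none
  a=6: (6, 0, 163)  [1]
  a=7: (7, -6, 141), (7, 6, 141)  [2]
  a=8..10: none
  a=11: (11, -2, 89), (11, 2, 89)  [2]
  a=12: none
  a=13: (13, -12, 78), (13, 12, 78)  [2]
  a=14: (14, -8, 71), (14, 8, 71)  [2]
  a=15..16: none
  a=17: (17, -10, 59), (17, 10, 59)  [2]
  a=18..20: none
  a=21: (21, -6, 47), (21, 6, 47)  [2]
  a=22: (22, -20, 49), (22, 20, 49)  [2]
  a=23..25: none
  a=26: (26, -12, 39), (26, 12, 39)  [2]
  a=27..30: none
  a=31: (31, -26, 37), (31, 26, 37)  [2]
  a=32: none
  a=33: (33, -24, 34), (33, 24, 34)  [2]
  a=34..36: none
Total reduced forms: 1 + 1 + 1 + 1 + 2 + 2 + 2 + 2 + 2 + 2 + 2 + 2 + 2 + 2 = 24
h = 24

24


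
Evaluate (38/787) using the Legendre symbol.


p = 787 is prime, so compute (38/787) with the reciprocity algorithm (Jacobi-symbol steps: pull out 2s via (2/n), flip via reciprocity, reduce):
  pull out 2: (2/787) = -1  (since 787 mod 8 = 3)
  reciprocity: (19/787) -> -(787/19)
  reduce: (8/19)
  pull out 2: (2/19) = -1  (since 19 mod 8 = 3)
  pull out 2: (2/19) = -1  (since 19 mod 8 = 3)
  pull out 2: (2/19) = -1  (since 19 mod 8 = 3)
  (1/19) = 1
Product of signs = -1
(38/787) = -1

-1


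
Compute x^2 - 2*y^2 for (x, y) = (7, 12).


x^2 - d*y^2
= 7^2 - 2*12^2
= 49 - 288
= -239

-239


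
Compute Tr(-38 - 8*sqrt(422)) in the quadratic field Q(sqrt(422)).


Tr(a + b*sqrt(d)) = (a + b*sqrt(d)) + (a - b*sqrt(d)) = 2a
= 2 * (-38)
= -76

-76


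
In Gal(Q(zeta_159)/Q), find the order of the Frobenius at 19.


The Frobenius at p in Gal(Q(zeta_n)/Q) = (Z/nZ)* is the class of p, so its order is ord_159(19), the smallest k >= 1 with 19^k = 1 mod 159.
n = 159 = 3 * 53, phi(159) = 104; the order divides phi(n).
Divisors of 104: 1, 2, 4, 8, 13, 26, 52, 104
Repeated squaring mod 159: 19^1 = 19, 19^2 = 43, 19^4 = 100, 19^8 = 142, 19^16 = 130, 19^32 = 46, 19^64 = 49
Test divisors in increasing order:
  k=1: 19^1 = 19 mod 159
  k=2: 19^2 = 43 mod 159
  k=4: 19^4 = 100 mod 159
  k=8: 19^8 = 142 mod 159
  k=13: 19^13 = 142 * 100 * 19 = 136 mod 159
  k=26: 19^26 = 130 * 142 * 43 = 52 mod 159
  k=52: 19^52 = 46 * 130 * 100 = 1 mod 159  <- first divisor giving 1
Order = 52

52


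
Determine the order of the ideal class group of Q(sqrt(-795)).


K = Q(sqrt(-795)). d mod 4 = 1, so D = disc(K) = d = -795
h(K) equals the number of primitive reduced positive-definite forms (a, b, c) = a*x^2 + b*x*y + c*y^2 with b^2 - 4ac = D,
where reduced means |b| <= a <= c, with b >= 0 whenever |b| = a or a = c, and primitive means gcd(a, b, c) = 1.
Reduced forces 3a^2 <= |D| = 795, so 1 <= a <= 16; b must have the parity of D, and c = (b^2 - D)/(4a) must be an integer >= a.
Enumerate a = 1..16, b in [-a, a]:
  a=1: (1, 1, 199)  [1]
  a=2: none
  a=3: (3, 3, 67)  [1]
  a=4: none
  a=5: (5, 5, 41)  [1]
  a=6..14: none
  a=15: (15, 15, 17)  [1]
  a=16: none
Total reduced forms: 1 + 1 + 1 + 1 = 4
h = 4

4


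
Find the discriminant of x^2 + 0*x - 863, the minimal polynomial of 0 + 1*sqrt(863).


The element 0 + 1*sqrt(863) has minimal polynomial:
x^2 + 0*x - 863
Discriminant = (0)^2 - 4*(-863)
= 0 + 3452
= 3452

3452


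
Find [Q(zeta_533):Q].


The degree equals Euler's totient phi(533).
533 = 13 * 41
phi(533) = 480

480


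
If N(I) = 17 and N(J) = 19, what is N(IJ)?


N(IJ) = N(I) * N(J)
= 17 * 19
= 323

323


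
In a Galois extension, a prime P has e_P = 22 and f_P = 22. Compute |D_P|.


|D_P| = e * f
= 22 * 22
= 484

484


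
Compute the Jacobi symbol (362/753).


Compute (362/753) via quadratic reciprocity:
  pull out 2: (2/753) = +1  (since 753 mod 8 = 1)
  reciprocity: (181/753) -> +(753/181)
  reduce: (29/181)
  reciprocity: (29/181) -> +(181/29)
  reduce: (7/29)
  reciprocity: (7/29) -> +(29/7)
  reduce: (1/7)
  (1/7) = 1
Product of signs = 1

1


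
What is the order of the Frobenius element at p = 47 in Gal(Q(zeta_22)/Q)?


The Frobenius at p in Gal(Q(zeta_n)/Q) = (Z/nZ)* is the class of p, so its order is ord_22(47), the smallest k >= 1 with 47^k = 1 mod 22.
n = 22 = 2 * 11, phi(22) = 10; the order divides phi(n).
Divisors of 10: 1, 2, 5, 10
Repeated squaring mod 22: 47^1 = 3, 47^2 = 9, 47^4 = 15, 47^8 = 5
Test divisors in increasing order:
  k=1: 47^1 = 3 mod 22
  k=2: 47^2 = 9 mod 22
  k=5: 47^5 = 15 * 3 = 1 mod 22  <- first divisor giving 1
Order = 5

5


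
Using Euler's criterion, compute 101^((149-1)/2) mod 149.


p = 149 is prime and the exponent is (p-1)/2 = 74, so by Euler's criterion 101^74 = (101/149) = +1 or -1 mod 149.
Compute by square-and-multiply:
  74 = 64 + 8 + 2 (binary 1001010)
  Repeated squaring mod 149: 101^1 = 101, 101^2 = 69, 101^4 = 142, 101^8 = 49, 101^16 = 17, 101^32 = 140, 101^64 = 81
  101^74 = 101^64 * 101^8 * 101^2 = 81 * 49 * 69 mod 149
    81 * 49 = 3969 = 95 mod 149
    95 * 69 = 6555 = 148 mod 149
  101^74 = 148 mod 149
Result 148 = p - 1 = -1 mod 149: 101 is a quadratic non-residue mod 149. As a residue in [0, p-1] the value is 148.
101^74 mod 149 = 148

148


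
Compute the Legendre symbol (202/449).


p = 449 is prime, so compute (202/449) with the reciprocity algorithm (Jacobi-symbol steps: pull out 2s via (2/n), flip via reciprocity, reduce):
  pull out 2: (2/449) = +1  (since 449 mod 8 = 1)
  reciprocity: (101/449) -> +(449/101)
  reduce: (45/101)
  reciprocity: (45/101) -> +(101/45)
  reduce: (11/45)
  reciprocity: (11/45) -> +(45/11)
  reduce: (1/11)
  (1/11) = 1
Product of signs = 1
(202/449) = 1

1


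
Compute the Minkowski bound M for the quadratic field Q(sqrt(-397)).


d = -397, d mod 4 = 3, so disc(K) = 4d = -1588; |disc(K)| = 1588
Imaginary quadratic field, so n = 2, s = r2 = 1, r1 = 0
M = (n!/n^n) * (4/pi)^s * sqrt(|disc(K)|) = (2!/2^2) * (4/pi)^1 * sqrt(1588)
= 0.5 * 1.273240 * 39.849718
= 25.3691

25.3691


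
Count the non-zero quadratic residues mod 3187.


For prime p, the number of non-zero quadratic residues is (p-1)/2.
= (3187-1)/2
= 1593

1593


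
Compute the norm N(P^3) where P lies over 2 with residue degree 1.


N(P^a) = p^(a*f)
= 2^(3*1)
= 2^3
= 8

8


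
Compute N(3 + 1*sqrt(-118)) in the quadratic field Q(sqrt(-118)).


N(a + b*sqrt(d)) = a^2 - d*b^2
= (3)^2 - (-118)*(1)^2
= 9 + 118
= 127

127


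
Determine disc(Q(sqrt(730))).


For K = Q(sqrt(d)) with d squarefree: disc(K) = d if d = 1 mod 4, and disc(K) = 4d if d = 2 or 3 mod 4.
Here d = 730, and d mod 4 = 2.
d = 2 mod 4, not 1 (O_K = Z[sqrt(d)]), so disc(K) = 4d = 4 * (730) = 2920

2920


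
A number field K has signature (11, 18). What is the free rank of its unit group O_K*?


By Dirichlet's unit theorem:
rank = r1 + r2 - 1
= 11 + 18 - 1
= 28

28


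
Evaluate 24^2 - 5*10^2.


x^2 - d*y^2
= 24^2 - 5*10^2
= 576 - 500
= 76

76


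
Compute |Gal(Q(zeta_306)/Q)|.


|Gal(Q(zeta_306)/Q)| = phi(306)
= 96

96


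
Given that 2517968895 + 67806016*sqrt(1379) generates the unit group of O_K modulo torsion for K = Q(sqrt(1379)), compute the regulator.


epsilon = 2517968895 + 67806016*sqrt(1379)
= 5.0359e+09
R = ln(5.0359e+09)
= 22.3399

22.3399


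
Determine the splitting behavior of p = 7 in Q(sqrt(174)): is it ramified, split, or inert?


K = Q(sqrt(174)). Since d mod 4 = 2, disc(K) = 696.
Check p | disc: 696 mod 7 = 3.
p does not divide disc. Compute Legendre symbol (d/p):
6^((7-1)/2) mod 7 = -1
(d/p) = -1, so p is inert: (p) stays prime with e=1, f=2, g=1.
Therefore p is inert.

inert


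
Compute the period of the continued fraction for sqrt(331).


Run the CF algorithm for sqrt(331).
a_0 = floor(sqrt(331)) = 18; set m_0=0, q_0=1.
Recurrence: m' = q*a - m,  q' = (d - m'^2)/q,  a' = floor((a_0 + m')/q').
  step 1: m=18, q=7, a=5
  step 2: m=17, q=6, a=5
  step 3: m=13, q=27, a=1
  step 4: m=14, q=5, a=6
  step 5: m=16, q=15, a=2
  step 6: m=14, q=9, a=3
  step 7: m=13, q=18, a=1
  step 8: m=5, q=17, a=1
  step 9: m=12, q=11, a=2
  step 10: m=10, q=21, a=1
  step 11: m=11, q=10, a=2
  step 12: m=9, q=25, a=1
  step 13: m=16, q=3, a=11
  step 14: m=17, q=14, a=2
  step 15: m=11, q=15, a=1
  step 16: m=4, q=21, a=1
  step 17: m=17, q=2, a=17
  step 18: m=17, q=21, a=1
  step 19: m=4, q=15, a=1
  step 20: m=11, q=14, a=2
  step 21: m=17, q=3, a=11
  step 22: m=16, q=25, a=1
  step 23: m=9, q=10, a=2
  step 24: m=11, q=21, a=1
  step 25: m=10, q=11, a=2
  step 26: m=12, q=17, a=1
  step 27: m=5, q=18, a=1
  step 28: m=13, q=9, a=3
  step 29: m=14, q=15, a=2
  step 30: m=16, q=5, a=6
  step 31: m=14, q=27, a=1
  step 32: m=13, q=6, a=5
  step 33: m=17, q=7, a=5
  step 34: m=18, q=1, a=36
a_34 = 2*a_0 = 36, so the period closes here.
sqrt(331) = [18; 5, 5, 1, 6, 2, 3, 1, 1, 2, 1, 2, 1, 11, 2, 1, 1, 17, 1, 1, 2, 11, 1, 2, 1, 2, 1, 1, 3, 2, 6, 1, 5, 5, 36]
Period length = 34

34


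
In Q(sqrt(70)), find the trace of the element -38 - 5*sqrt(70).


Tr(a + b*sqrt(d)) = (a + b*sqrt(d)) + (a - b*sqrt(d)) = 2a
= 2 * (-38)
= -76

-76


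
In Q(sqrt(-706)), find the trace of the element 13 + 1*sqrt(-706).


Tr(a + b*sqrt(d)) = (a + b*sqrt(d)) + (a - b*sqrt(d)) = 2a
= 2 * (13)
= 26

26


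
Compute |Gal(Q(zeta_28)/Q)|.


|Gal(Q(zeta_28)/Q)| = phi(28)
= 12

12


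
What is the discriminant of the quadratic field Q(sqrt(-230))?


For K = Q(sqrt(d)) with d squarefree: disc(K) = d if d = 1 mod 4, and disc(K) = 4d if d = 2 or 3 mod 4.
Here d = -230, and d mod 4 = 2.
d = 2 mod 4, not 1 (O_K = Z[sqrt(d)]), so disc(K) = 4d = 4 * (-230) = -920

-920


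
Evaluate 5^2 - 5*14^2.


x^2 - d*y^2
= 5^2 - 5*14^2
= 25 - 980
= -955

-955


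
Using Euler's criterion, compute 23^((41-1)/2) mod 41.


p = 41 is prime and the exponent is (p-1)/2 = 20, so by Euler's criterion 23^20 = (23/41) = +1 or -1 mod 41.
Compute by square-and-multiply:
  20 = 16 + 4 (binary 10100)
  Repeated squaring mod 41: 23^1 = 23, 23^2 = 37, 23^4 = 16, 23^8 = 10, 23^16 = 18
  23^20 = 23^16 * 23^4 = 18 * 16 mod 41
    18 * 16 = 288 = 1 mod 41
  23^20 = 1 mod 41
Result 1: 23 is a quadratic residue mod 41.
23^20 mod 41 = 1

1


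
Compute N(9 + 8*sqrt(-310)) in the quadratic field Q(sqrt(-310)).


N(a + b*sqrt(d)) = a^2 - d*b^2
= (9)^2 - (-310)*(8)^2
= 81 + 19840
= 19921

19921


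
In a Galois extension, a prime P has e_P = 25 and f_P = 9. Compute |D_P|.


|D_P| = e * f
= 25 * 9
= 225

225


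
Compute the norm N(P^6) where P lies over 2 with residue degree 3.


N(P^a) = p^(a*f)
= 2^(6*3)
= 2^18
= 262144

262144


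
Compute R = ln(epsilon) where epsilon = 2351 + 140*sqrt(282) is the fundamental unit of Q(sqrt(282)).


epsilon = 2351 + 140*sqrt(282)
= 4701.9998
R = ln(4701.9998)
= 8.4557

8.4557


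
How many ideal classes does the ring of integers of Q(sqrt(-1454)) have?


K = Q(sqrt(-1454)). d mod 4 = 2, so D = disc(K) = 4d = -5816
h(K) equals the number of primitive reduced positive-definite forms (a, b, c) = a*x^2 + b*x*y + c*y^2 with b^2 - 4ac = D,
where reduced means |b| <= a <= c, with b >= 0 whenever |b| = a or a = c, and primitive means gcd(a, b, c) = 1.
Reduced forces 3a^2 <= |D| = 5816, so 1 <= a <= 44; b must have the parity of D, and c = (b^2 - D)/(4a) must be an integer >= a.
Enumerate a = 1..44, b in [-a, a]:
  a=1: (1, 0, 1454)  [1]
  a=2: (2, 0, 727)  [1]
  a=3: (3, -2, 485), (3, 2, 485)  [2]
  a=4: none
  a=5: (5, -2, 291), (5, 2, 291)  [2]
  a=6: (6, -4, 243), (6, 4, 243)  [2]
  a=7: (7, -6, 209), (7, 6, 209)  [2]
  a=8: none
  a=9: (9, -4, 162), (9, 4, 162)  [2]
  a=10: (10, -8, 147), (10, 8, 147)  [2]
  a=11: (11, -6, 133), (11, 6, 133)  [2]
  a=12..13: none
  a=14: (14, -8, 105), (14, 8, 105)  [2]
  a=15: (15, -8, 98), (15, -2, 97), (15, 2, 97), (15, 8, 98)  [4]
  a=16: none
  a=17: (17, -10, 87), (17, 10, 87)  [2]
  a=18: (18, -4, 81), (18, 4, 81)  [2]
  a=19: (19, -6, 77), (19, 6, 77)  [2]
  a=20: none
  a=21: (21, -20, 74), (21, -8, 70), (21, 8, 70), (21, 20, 74)  [4]
  a=22: (22, -16, 69), (22, 16, 69)  [2]
  a=23: (23, -16, 66), (23, 16, 66)  [2]
  a=24: none
  a=25: (25, -22, 63), (25, 22, 63)  [2]
  a=26: none
  a=27: (27, -4, 54), (27, 4, 54)  [2]
  a=28: none
  a=29: (29, -10, 51), (29, 10, 51)  [2]
  a=30: (30, -28, 55), (30, -8, 49), (30, 8, 49), (30, 28, 55)  [4]
  a=31..32: none
  a=33: (33, -28, 50), (33, -16, 46), (33, 16, 46), (33, 28, 50)  [4]
  a=34: (34, -24, 47), (34, 24, 47)  [2]
  a=35: (35, -22, 45), (35, -8, 42), (35, 8, 42), (35, 22, 45)  [4]
  a=36: none
  a=37: (37, -20, 42), (37, 20, 42)  [2]
  a=38: (38, -32, 45), (38, 32, 45)  [2]
  a=39..44: none
Total reduced forms: 1 + 1 + 2 + 2 + 2 + 2 + 2 + 2 + 2 + 2 + 4 + 2 + 2 + 2 + 4 + 2 + 2 + 2 + 2 + 2 + 4 + 4 + 2 + 4 + 2 + 2 = 60
h = 60

60


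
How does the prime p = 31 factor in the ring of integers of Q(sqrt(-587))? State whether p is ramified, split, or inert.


K = Q(sqrt(-587)). Since d mod 4 = 1, disc(K) = -587.
Check p | disc: -587 mod 31 = 2.
p does not divide disc. Compute Legendre symbol (d/p):
2^((31-1)/2) mod 31 = 1
(d/p) = 1, so p splits: (p) = P*P' with e=1, f=1, g=2.
Therefore p is split.

split


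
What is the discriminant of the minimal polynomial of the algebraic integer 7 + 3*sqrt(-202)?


The element 7 + 3*sqrt(-202) has minimal polynomial:
x^2 - 14*x + 1867
Discriminant = (-14)^2 - 4*(1867)
= 196 - 7468
= -7272

-7272


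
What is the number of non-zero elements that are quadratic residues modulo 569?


For prime p, the number of non-zero quadratic residues is (p-1)/2.
= (569-1)/2
= 284

284


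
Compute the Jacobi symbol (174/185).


Compute (174/185) via quadratic reciprocity:
  pull out 2: (2/185) = +1  (since 185 mod 8 = 1)
  reciprocity: (87/185) -> +(185/87)
  reduce: (11/87)
  reciprocity: (11/87) -> -(87/11)
  reduce: (10/11)
  pull out 2: (2/11) = -1  (since 11 mod 8 = 3)
  reciprocity: (5/11) -> +(11/5)
  reduce: (1/5)
  (1/5) = 1
Product of signs = 1

1


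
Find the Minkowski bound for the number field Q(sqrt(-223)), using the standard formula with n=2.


d = -223, d mod 4 = 1, so disc(K) = d = -223; |disc(K)| = 223
Imaginary quadratic field, so n = 2, s = r2 = 1, r1 = 0
M = (n!/n^n) * (4/pi)^s * sqrt(|disc(K)|) = (2!/2^2) * (4/pi)^1 * sqrt(223)
= 0.5 * 1.273240 * 14.933185
= 9.5068

9.5068


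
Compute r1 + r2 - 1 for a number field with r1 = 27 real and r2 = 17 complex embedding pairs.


By Dirichlet's unit theorem:
rank = r1 + r2 - 1
= 27 + 17 - 1
= 43

43


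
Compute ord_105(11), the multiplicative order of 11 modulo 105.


We want ord_105(11), the smallest k >= 1 with 11^k = 1 mod 105.
n = 105 = 3 * 5 * 7, phi(105) = 48; the order divides phi(n).
Divisors of 48: 1, 2, 3, 4, 6, 8, 12, 16, 24, 48
Repeated squaring mod 105: 11^1 = 11, 11^2 = 16, 11^4 = 46, 11^8 = 16, 11^16 = 46, 11^32 = 16
Test divisors in increasing order:
  k=1: 11^1 = 11 mod 105
  k=2: 11^2 = 16 mod 105
  k=3: 11^3 = 16 * 11 = 71 mod 105
  k=4: 11^4 = 46 mod 105
  k=6: 11^6 = 46 * 16 = 1 mod 105  <- first divisor giving 1
Order = 6

6


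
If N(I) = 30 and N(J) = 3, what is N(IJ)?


N(IJ) = N(I) * N(J)
= 30 * 3
= 90

90


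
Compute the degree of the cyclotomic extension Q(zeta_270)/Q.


The degree equals Euler's totient phi(270).
270 = 2 * 3^3 * 5
phi(270) = 72

72


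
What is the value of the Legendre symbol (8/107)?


p = 107 is prime, so compute (8/107) with the reciprocity algorithm (Jacobi-symbol steps: pull out 2s via (2/n), flip via reciprocity, reduce):
  pull out 2: (2/107) = -1  (since 107 mod 8 = 3)
  pull out 2: (2/107) = -1  (since 107 mod 8 = 3)
  pull out 2: (2/107) = -1  (since 107 mod 8 = 3)
  (1/107) = 1
Product of signs = -1
(8/107) = -1

-1


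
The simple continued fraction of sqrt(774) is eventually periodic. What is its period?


Run the CF algorithm for sqrt(774).
a_0 = floor(sqrt(774)) = 27; set m_0=0, q_0=1.
Recurrence: m' = q*a - m,  q' = (d - m'^2)/q,  a' = floor((a_0 + m')/q').
  step 1: m=27, q=45, a=1
  step 2: m=18, q=10, a=4
  step 3: m=22, q=29, a=1
  step 4: m=7, q=25, a=1
  step 5: m=18, q=18, a=2
  step 6: m=18, q=25, a=1
  step 7: m=7, q=29, a=1
  step 8: m=22, q=10, a=4
  step 9: m=18, q=45, a=1
  step 10: m=27, q=1, a=54
a_10 = 2*a_0 = 54, so the period closes here.
sqrt(774) = [27; 1, 4, 1, 1, 2, 1, 1, 4, 1, 54]
Period length = 10

10


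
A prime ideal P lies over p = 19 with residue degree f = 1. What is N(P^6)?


N(P^a) = p^(a*f)
= 19^(6*1)
= 19^6
= 47045881

47045881


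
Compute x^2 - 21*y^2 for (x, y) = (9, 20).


x^2 - d*y^2
= 9^2 - 21*20^2
= 81 - 8400
= -8319

-8319


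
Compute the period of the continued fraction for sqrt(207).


Run the CF algorithm for sqrt(207).
a_0 = floor(sqrt(207)) = 14; set m_0=0, q_0=1.
Recurrence: m' = q*a - m,  q' = (d - m'^2)/q,  a' = floor((a_0 + m')/q').
  step 1: m=14, q=11, a=2
  step 2: m=8, q=13, a=1
  step 3: m=5, q=14, a=1
  step 4: m=9, q=9, a=2
  step 5: m=9, q=14, a=1
  step 6: m=5, q=13, a=1
  step 7: m=8, q=11, a=2
  step 8: m=14, q=1, a=28
a_8 = 2*a_0 = 28, so the period closes here.
sqrt(207) = [14; 2, 1, 1, 2, 1, 1, 2, 28]
Period length = 8

8


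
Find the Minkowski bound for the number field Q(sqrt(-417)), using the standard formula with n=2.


d = -417, d mod 4 = 3, so disc(K) = 4d = -1668; |disc(K)| = 1668
Imaginary quadratic field, so n = 2, s = r2 = 1, r1 = 0
M = (n!/n^n) * (4/pi)^s * sqrt(|disc(K)|) = (2!/2^2) * (4/pi)^1 * sqrt(1668)
= 0.5 * 1.273240 * 40.841156
= 26.0003

26.0003


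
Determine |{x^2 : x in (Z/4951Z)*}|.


For prime p, the number of non-zero quadratic residues is (p-1)/2.
= (4951-1)/2
= 2475

2475


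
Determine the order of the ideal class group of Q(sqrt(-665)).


K = Q(sqrt(-665)). d mod 4 = 3, so D = disc(K) = 4d = -2660
h(K) equals the number of primitive reduced positive-definite forms (a, b, c) = a*x^2 + b*x*y + c*y^2 with b^2 - 4ac = D,
where reduced means |b| <= a <= c, with b >= 0 whenever |b| = a or a = c, and primitive means gcd(a, b, c) = 1.
Reduced forces 3a^2 <= |D| = 2660, so 1 <= a <= 29; b must have the parity of D, and c = (b^2 - D)/(4a) must be an integer >= a.
Enumerate a = 1..29, b in [-a, a]:
  a=1: (1, 0, 665)  [1]
  a=2: (2, 2, 333)  [1]
  a=3: (3, -2, 222), (3, 2, 222)  [2]
  a=4: none
  a=5: (5, 0, 133)  [1]
  a=6: (6, -2, 111), (6, 2, 111)  [2]
  a=7: (7, 0, 95)  [1]
  a=8: none
  a=9: (9, -2, 74), (9, 2, 74)  [2]
  a=10: (10, 10, 69)  [1]
  a=11..13: none
  a=14: (14, 14, 51)  [1]
  a=15: (15, -10, 46), (15, 10, 46)  [2]
  a=16: none
  a=17: (17, -14, 42), (17, 14, 42)  [2]
  a=18: (18, -2, 37), (18, 2, 37)  [2]
  a=19: (19, 0, 35)  [1]
  a=20: none
  a=21: (21, -14, 34), (21, 14, 34)  [2]
  a=22: none
  a=23: (23, -10, 30), (23, 10, 30)  [2]
  a=24..26: none
  a=27: (27, 16, 27)  [1]
  a=28..29: none
Total reduced forms: 1 + 1 + 2 + 1 + 2 + 1 + 2 + 1 + 1 + 2 + 2 + 2 + 1 + 2 + 2 + 1 = 24
h = 24

24


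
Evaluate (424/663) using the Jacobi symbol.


Compute (424/663) via quadratic reciprocity:
  pull out 2: (2/663) = +1  (since 663 mod 8 = 7)
  pull out 2: (2/663) = +1  (since 663 mod 8 = 7)
  pull out 2: (2/663) = +1  (since 663 mod 8 = 7)
  reciprocity: (53/663) -> +(663/53)
  reduce: (27/53)
  reciprocity: (27/53) -> +(53/27)
  reduce: (26/27)
  pull out 2: (2/27) = -1  (since 27 mod 8 = 3)
  reciprocity: (13/27) -> +(27/13)
  reduce: (1/13)
  (1/13) = 1
Product of signs = -1

-1


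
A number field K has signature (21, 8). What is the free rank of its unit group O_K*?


By Dirichlet's unit theorem:
rank = r1 + r2 - 1
= 21 + 8 - 1
= 28

28


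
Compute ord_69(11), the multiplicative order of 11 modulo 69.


We want ord_69(11), the smallest k >= 1 with 11^k = 1 mod 69.
n = 69 = 3 * 23, phi(69) = 44; the order divides phi(n).
Divisors of 44: 1, 2, 4, 11, 22, 44
Repeated squaring mod 69: 11^1 = 11, 11^2 = 52, 11^4 = 13, 11^8 = 31, 11^16 = 64, 11^32 = 25
Test divisors in increasing order:
  k=1: 11^1 = 11 mod 69
  k=2: 11^2 = 52 mod 69
  k=4: 11^4 = 13 mod 69
  k=11: 11^11 = 31 * 52 * 11 = 68 mod 69
  k=22: 11^22 = 64 * 13 * 52 = 1 mod 69  <- first divisor giving 1
Order = 22

22


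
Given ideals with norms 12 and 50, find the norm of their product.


N(IJ) = N(I) * N(J)
= 12 * 50
= 600

600


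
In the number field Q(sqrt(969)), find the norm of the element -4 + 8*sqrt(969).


N(a + b*sqrt(d)) = a^2 - d*b^2
= (-4)^2 - (969)*(8)^2
= 16 - 62016
= -62000

-62000


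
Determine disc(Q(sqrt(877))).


For K = Q(sqrt(d)) with d squarefree: disc(K) = d if d = 1 mod 4, and disc(K) = 4d if d = 2 or 3 mod 4.
Here d = 877, and d mod 4 = 1.
d = 1 mod 4 (O_K = Z[(1+sqrt(d))/2]), so disc(K) = d = 877

877


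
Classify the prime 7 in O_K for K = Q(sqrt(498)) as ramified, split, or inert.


K = Q(sqrt(498)). Since d mod 4 = 2, disc(K) = 1992.
Check p | disc: 1992 mod 7 = 4.
p does not divide disc. Compute Legendre symbol (d/p):
1^((7-1)/2) mod 7 = 1
(d/p) = 1, so p splits: (p) = P*P' with e=1, f=1, g=2.
Therefore p is split.

split


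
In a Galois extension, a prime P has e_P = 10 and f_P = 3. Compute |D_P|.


|D_P| = e * f
= 10 * 3
= 30

30


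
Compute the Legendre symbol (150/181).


p = 181 is prime, so compute (150/181) with the reciprocity algorithm (Jacobi-symbol steps: pull out 2s via (2/n), flip via reciprocity, reduce):
  pull out 2: (2/181) = -1  (since 181 mod 8 = 5)
  reciprocity: (75/181) -> +(181/75)
  reduce: (31/75)
  reciprocity: (31/75) -> -(75/31)
  reduce: (13/31)
  reciprocity: (13/31) -> +(31/13)
  reduce: (5/13)
  reciprocity: (5/13) -> +(13/5)
  reduce: (3/5)
  reciprocity: (3/5) -> +(5/3)
  reduce: (2/3)
  pull out 2: (2/3) = -1  (since 3 mod 8 = 3)
  (1/3) = 1
Product of signs = -1
(150/181) = -1

-1


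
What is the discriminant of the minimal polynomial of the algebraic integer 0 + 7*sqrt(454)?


The element 0 + 7*sqrt(454) has minimal polynomial:
x^2 + 0*x - 22246
Discriminant = (0)^2 - 4*(-22246)
= 0 + 88984
= 88984

88984


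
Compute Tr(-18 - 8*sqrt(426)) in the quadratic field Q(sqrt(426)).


Tr(a + b*sqrt(d)) = (a + b*sqrt(d)) + (a - b*sqrt(d)) = 2a
= 2 * (-18)
= -36

-36


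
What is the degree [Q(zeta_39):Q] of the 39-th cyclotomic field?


The degree equals Euler's totient phi(39).
39 = 3 * 13
phi(39) = 24

24


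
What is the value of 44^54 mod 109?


p = 109 is prime and the exponent is (p-1)/2 = 54, so by Euler's criterion 44^54 = (44/109) = +1 or -1 mod 109.
Compute by square-and-multiply:
  54 = 32 + 16 + 4 + 2 (binary 110110)
  Repeated squaring mod 109: 44^1 = 44, 44^2 = 83, 44^4 = 22, 44^8 = 48, 44^16 = 15, 44^32 = 7
  44^54 = 44^32 * 44^16 * 44^4 * 44^2 = 7 * 15 * 22 * 83 mod 109
    7 * 15 = 105 = 105 mod 109
    105 * 22 = 2310 = 21 mod 109
    21 * 83 = 1743 = 108 mod 109
  44^54 = 108 mod 109
Result 108 = p - 1 = -1 mod 109: 44 is a quadratic non-residue mod 109. As a residue in [0, p-1] the value is 108.
44^54 mod 109 = 108

108


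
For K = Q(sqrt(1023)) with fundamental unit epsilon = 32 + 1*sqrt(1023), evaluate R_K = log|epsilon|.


epsilon = 32 + 1*sqrt(1023)
= 63.9844
R = ln(63.9844)
= 4.1586

4.1586


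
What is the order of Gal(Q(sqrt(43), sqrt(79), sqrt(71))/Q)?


The 3 square roots of distinct primes are multiplicatively independent over Q,
so [K:Q] = 2^3 and Gal(K/Q) is isomorphic to (Z/2Z)^3.
|Gal| = 2^3 = 8

8


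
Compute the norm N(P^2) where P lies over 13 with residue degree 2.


N(P^a) = p^(a*f)
= 13^(2*2)
= 13^4
= 28561

28561


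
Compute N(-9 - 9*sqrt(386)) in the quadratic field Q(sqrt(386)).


N(a + b*sqrt(d)) = a^2 - d*b^2
= (-9)^2 - (386)*(-9)^2
= 81 - 31266
= -31185

-31185


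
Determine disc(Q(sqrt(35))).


For K = Q(sqrt(d)) with d squarefree: disc(K) = d if d = 1 mod 4, and disc(K) = 4d if d = 2 or 3 mod 4.
Here d = 35, and d mod 4 = 3.
d = 3 mod 4, not 1 (O_K = Z[sqrt(d)]), so disc(K) = 4d = 4 * (35) = 140

140


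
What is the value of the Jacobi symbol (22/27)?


Compute (22/27) via quadratic reciprocity:
  pull out 2: (2/27) = -1  (since 27 mod 8 = 3)
  reciprocity: (11/27) -> -(27/11)
  reduce: (5/11)
  reciprocity: (5/11) -> +(11/5)
  reduce: (1/5)
  (1/5) = 1
Product of signs = 1

1


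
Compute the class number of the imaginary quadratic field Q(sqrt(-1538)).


K = Q(sqrt(-1538)). d mod 4 = 2, so D = disc(K) = 4d = -6152
h(K) equals the number of primitive reduced positive-definite forms (a, b, c) = a*x^2 + b*x*y + c*y^2 with b^2 - 4ac = D,
where reduced means |b| <= a <= c, with b >= 0 whenever |b| = a or a = c, and primitive means gcd(a, b, c) = 1.
Reduced forces 3a^2 <= |D| = 6152, so 1 <= a <= 45; b must have the parity of D, and c = (b^2 - D)/(4a) must be an integer >= a.
Enumerate a = 1..45, b in [-a, a]:
  a=1: (1, 0, 1538)  [1]
  a=2: (2, 0, 769)  [1]
  a=3: (3, -2, 513), (3, 2, 513)  [2]
  a=4..5: none
  a=6: (6, -4, 257), (6, 4, 257)  [2]
  a=7: (7, -6, 221), (7, 6, 221)  [2]
  a=8: none
  a=9: (9, -2, 171), (9, 2, 171)  [2]
  a=10..12: none
  a=13: (13, -6, 119), (13, 6, 119)  [2]
  a=14: (14, -8, 111), (14, 8, 111)  [2]
  a=15..16: none
  a=17: (17, -6, 91), (17, 6, 91)  [2]
  a=18: (18, -16, 89), (18, 16, 89)  [2]
  a=19: (19, -2, 81), (19, 2, 81)  [2]
  a=20: none
  a=21: (21, -20, 78), (21, -8, 74), (21, 8, 74), (21, 20, 78)  [4]
  a=22: none
  a=23: (23, -14, 69), (23, 14, 69)  [2]
  a=24..25: none
  a=26: (26, -20, 63), (26, 20, 63)  [2]
  a=27: (27, -2, 57), (27, 2, 57)  [2]
  a=28: none
  a=29: (29, -24, 58), (29, 24, 58)  [2]
  a=30..33: none
  a=34: (34, -28, 51), (34, 28, 51)  [2]
  a=35..36: none
  a=37: (37, -8, 42), (37, 8, 42)  [2]
  a=38: (38, -36, 49), (38, 36, 49)  [2]
  a=39: (39, -32, 46), (39, -20, 42), (39, 20, 42), (39, 32, 46)  [4]
  a=40: none
  a=41: (41, -30, 43), (41, 30, 43)  [2]
  a=42..45: none
Total reduced forms: 1 + 1 + 2 + 2 + 2 + 2 + 2 + 2 + 2 + 2 + 2 + 4 + 2 + 2 + 2 + 2 + 2 + 2 + 2 + 4 + 2 = 44
h = 44

44


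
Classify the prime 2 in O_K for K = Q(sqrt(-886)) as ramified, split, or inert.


K = Q(sqrt(-886)). Since d mod 4 = 2, disc(K) = -3544.
Check p | disc: -3544 mod 2 = 0.
p divides disc, so p ramifies: (p) = P^2 with e=2, f=1, g=1.
Therefore p is ramified.

ramified


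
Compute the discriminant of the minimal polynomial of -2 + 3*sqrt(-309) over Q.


The element -2 + 3*sqrt(-309) has minimal polynomial:
x^2 + 4*x + 2785
Discriminant = (4)^2 - 4*(2785)
= 16 - 11140
= -11124

-11124


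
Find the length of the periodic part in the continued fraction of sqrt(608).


Run the CF algorithm for sqrt(608).
a_0 = floor(sqrt(608)) = 24; set m_0=0, q_0=1.
Recurrence: m' = q*a - m,  q' = (d - m'^2)/q,  a' = floor((a_0 + m')/q').
  step 1: m=24, q=32, a=1
  step 2: m=8, q=17, a=1
  step 3: m=9, q=31, a=1
  step 4: m=22, q=4, a=11
  step 5: m=22, q=31, a=1
  step 6: m=9, q=17, a=1
  step 7: m=8, q=32, a=1
  step 8: m=24, q=1, a=48
a_8 = 2*a_0 = 48, so the period closes here.
sqrt(608) = [24; 1, 1, 1, 11, 1, 1, 1, 48]
Period length = 8

8


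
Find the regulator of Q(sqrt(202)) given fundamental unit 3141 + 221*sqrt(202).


epsilon = 3141 + 221*sqrt(202)
= 6282.0002
R = ln(6282.0002)
= 8.7454

8.7454


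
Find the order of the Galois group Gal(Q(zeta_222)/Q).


|Gal(Q(zeta_222)/Q)| = phi(222)
= 72

72


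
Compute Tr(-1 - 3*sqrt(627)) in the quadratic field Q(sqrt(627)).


Tr(a + b*sqrt(d)) = (a + b*sqrt(d)) + (a - b*sqrt(d)) = 2a
= 2 * (-1)
= -2

-2


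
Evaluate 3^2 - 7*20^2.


x^2 - d*y^2
= 3^2 - 7*20^2
= 9 - 2800
= -2791

-2791


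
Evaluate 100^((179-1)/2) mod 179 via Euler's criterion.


p = 179 is prime and the exponent is (p-1)/2 = 89, so by Euler's criterion 100^89 = (100/179) = +1 or -1 mod 179.
Compute by square-and-multiply:
  89 = 64 + 16 + 8 + 1 (binary 1011001)
  Repeated squaring mod 179: 100^1 = 100, 100^2 = 155, 100^4 = 39, 100^8 = 89, 100^16 = 45, 100^32 = 56, 100^64 = 93
  100^89 = 100^64 * 100^16 * 100^8 * 100^1 = 93 * 45 * 89 * 100 mod 179
    93 * 45 = 4185 = 68 mod 179
    68 * 89 = 6052 = 145 mod 179
    145 * 100 = 14500 = 1 mod 179
  100^89 = 1 mod 179
Result 1: 100 is a quadratic residue mod 179.
100^89 mod 179 = 1

1


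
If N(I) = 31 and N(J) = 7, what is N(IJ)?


N(IJ) = N(I) * N(J)
= 31 * 7
= 217

217


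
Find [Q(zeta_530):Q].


The degree equals Euler's totient phi(530).
530 = 2 * 5 * 53
phi(530) = 208

208


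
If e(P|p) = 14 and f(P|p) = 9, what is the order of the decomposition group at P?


|D_P| = e * f
= 14 * 9
= 126

126


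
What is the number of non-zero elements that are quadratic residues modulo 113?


For prime p, the number of non-zero quadratic residues is (p-1)/2.
= (113-1)/2
= 56

56


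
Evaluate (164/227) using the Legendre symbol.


p = 227 is prime, so compute (164/227) with the reciprocity algorithm (Jacobi-symbol steps: pull out 2s via (2/n), flip via reciprocity, reduce):
  pull out 2: (2/227) = -1  (since 227 mod 8 = 3)
  pull out 2: (2/227) = -1  (since 227 mod 8 = 3)
  reciprocity: (41/227) -> +(227/41)
  reduce: (22/41)
  pull out 2: (2/41) = +1  (since 41 mod 8 = 1)
  reciprocity: (11/41) -> +(41/11)
  reduce: (8/11)
  pull out 2: (2/11) = -1  (since 11 mod 8 = 3)
  pull out 2: (2/11) = -1  (since 11 mod 8 = 3)
  pull out 2: (2/11) = -1  (since 11 mod 8 = 3)
  (1/11) = 1
Product of signs = -1
(164/227) = -1

-1


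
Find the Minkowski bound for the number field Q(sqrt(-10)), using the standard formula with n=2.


d = -10, d mod 4 = 2, so disc(K) = 4d = -40; |disc(K)| = 40
Imaginary quadratic field, so n = 2, s = r2 = 1, r1 = 0
M = (n!/n^n) * (4/pi)^s * sqrt(|disc(K)|) = (2!/2^2) * (4/pi)^1 * sqrt(40)
= 0.5 * 1.273240 * 6.324555
= 4.0263

4.0263


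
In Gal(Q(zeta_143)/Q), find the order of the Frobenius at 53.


The Frobenius at p in Gal(Q(zeta_n)/Q) = (Z/nZ)* is the class of p, so its order is ord_143(53), the smallest k >= 1 with 53^k = 1 mod 143.
n = 143 = 11 * 13, phi(143) = 120; the order divides phi(n).
Divisors of 120: 1, 2, 3, 4, 5, 6, 8, 10, 12, 15, 20, 24, 30, 40, 60, 120
Repeated squaring mod 143: 53^1 = 53, 53^2 = 92, 53^4 = 27, 53^8 = 14, 53^16 = 53, 53^32 = 92, 53^64 = 27
Test divisors in increasing order:
  k=1: 53^1 = 53 mod 143
  k=2: 53^2 = 92 mod 143
  k=3: 53^3 = 92 * 53 = 14 mod 143
  k=4: 53^4 = 27 mod 143
  k=5: 53^5 = 27 * 53 = 1 mod 143  <- first divisor giving 1
Order = 5

5


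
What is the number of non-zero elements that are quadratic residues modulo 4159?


For prime p, the number of non-zero quadratic residues is (p-1)/2.
= (4159-1)/2
= 2079

2079


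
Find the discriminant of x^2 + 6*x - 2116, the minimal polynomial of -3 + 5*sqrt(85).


The element -3 + 5*sqrt(85) has minimal polynomial:
x^2 + 6*x - 2116
Discriminant = (6)^2 - 4*(-2116)
= 36 + 8464
= 8500

8500


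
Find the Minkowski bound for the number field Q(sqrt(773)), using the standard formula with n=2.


d = 773, d mod 4 = 1, so disc(K) = d = 773; |disc(K)| = 773
Real quadratic field, so n = 2, s = r2 = 0, r1 = 2
M = (n!/n^n) * (4/pi)^s * sqrt(|disc(K)|) = (2!/2^2) * (4/pi)^0 * sqrt(773)
= 0.5 * 1.000000 * 27.802878
= 13.9014

13.9014


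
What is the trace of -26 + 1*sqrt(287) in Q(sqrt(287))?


Tr(a + b*sqrt(d)) = (a + b*sqrt(d)) + (a - b*sqrt(d)) = 2a
= 2 * (-26)
= -52

-52


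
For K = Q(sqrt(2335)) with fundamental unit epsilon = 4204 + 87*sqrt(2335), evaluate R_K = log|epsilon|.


epsilon = 4204 + 87*sqrt(2335)
= 8407.9999
R = ln(8407.9999)
= 9.0369

9.0369


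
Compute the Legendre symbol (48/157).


p = 157 is prime, so compute (48/157) with the reciprocity algorithm (Jacobi-symbol steps: pull out 2s via (2/n), flip via reciprocity, reduce):
  pull out 2: (2/157) = -1  (since 157 mod 8 = 5)
  pull out 2: (2/157) = -1  (since 157 mod 8 = 5)
  pull out 2: (2/157) = -1  (since 157 mod 8 = 5)
  pull out 2: (2/157) = -1  (since 157 mod 8 = 5)
  reciprocity: (3/157) -> +(157/3)
  reduce: (1/3)
  (1/3) = 1
Product of signs = 1
(48/157) = 1

1


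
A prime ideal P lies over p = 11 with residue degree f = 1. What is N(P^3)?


N(P^a) = p^(a*f)
= 11^(3*1)
= 11^3
= 1331

1331


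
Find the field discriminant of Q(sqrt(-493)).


For K = Q(sqrt(d)) with d squarefree: disc(K) = d if d = 1 mod 4, and disc(K) = 4d if d = 2 or 3 mod 4.
Here d = -493, and d mod 4 = 3.
d = 3 mod 4, not 1 (O_K = Z[sqrt(d)]), so disc(K) = 4d = 4 * (-493) = -1972

-1972


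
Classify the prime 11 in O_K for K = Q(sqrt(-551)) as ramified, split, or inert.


K = Q(sqrt(-551)). Since d mod 4 = 1, disc(K) = -551.
Check p | disc: -551 mod 11 = 10.
p does not divide disc. Compute Legendre symbol (d/p):
10^((11-1)/2) mod 11 = -1
(d/p) = -1, so p is inert: (p) stays prime with e=1, f=2, g=1.
Therefore p is inert.

inert


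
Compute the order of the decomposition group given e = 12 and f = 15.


|D_P| = e * f
= 12 * 15
= 180

180


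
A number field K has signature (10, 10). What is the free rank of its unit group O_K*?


By Dirichlet's unit theorem:
rank = r1 + r2 - 1
= 10 + 10 - 1
= 19

19


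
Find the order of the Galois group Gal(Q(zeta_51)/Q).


|Gal(Q(zeta_51)/Q)| = phi(51)
= 32

32


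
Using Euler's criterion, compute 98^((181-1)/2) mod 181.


p = 181 is prime and the exponent is (p-1)/2 = 90, so by Euler's criterion 98^90 = (98/181) = +1 or -1 mod 181.
Compute by square-and-multiply:
  90 = 64 + 16 + 8 + 2 (binary 1011010)
  Repeated squaring mod 181: 98^1 = 98, 98^2 = 11, 98^4 = 121, 98^8 = 161, 98^16 = 38, 98^32 = 177, 98^64 = 16
  98^90 = 98^64 * 98^16 * 98^8 * 98^2 = 16 * 38 * 161 * 11 mod 181
    16 * 38 = 608 = 65 mod 181
    65 * 161 = 10465 = 148 mod 181
    148 * 11 = 1628 = 180 mod 181
  98^90 = 180 mod 181
Result 180 = p - 1 = -1 mod 181: 98 is a quadratic non-residue mod 181. As a residue in [0, p-1] the value is 180.
98^90 mod 181 = 180

180


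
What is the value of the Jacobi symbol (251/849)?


Compute (251/849) via quadratic reciprocity:
  reciprocity: (251/849) -> +(849/251)
  reduce: (96/251)
  pull out 2: (2/251) = -1  (since 251 mod 8 = 3)
  pull out 2: (2/251) = -1  (since 251 mod 8 = 3)
  pull out 2: (2/251) = -1  (since 251 mod 8 = 3)
  pull out 2: (2/251) = -1  (since 251 mod 8 = 3)
  pull out 2: (2/251) = -1  (since 251 mod 8 = 3)
  reciprocity: (3/251) -> -(251/3)
  reduce: (2/3)
  pull out 2: (2/3) = -1  (since 3 mod 8 = 3)
  (1/3) = 1
Product of signs = -1

-1


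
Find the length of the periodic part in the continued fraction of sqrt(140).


Run the CF algorithm for sqrt(140).
a_0 = floor(sqrt(140)) = 11; set m_0=0, q_0=1.
Recurrence: m' = q*a - m,  q' = (d - m'^2)/q,  a' = floor((a_0 + m')/q').
  step 1: m=11, q=19, a=1
  step 2: m=8, q=4, a=4
  step 3: m=8, q=19, a=1
  step 4: m=11, q=1, a=22
a_4 = 2*a_0 = 22, so the period closes here.
sqrt(140) = [11; 1, 4, 1, 22]
Period length = 4

4


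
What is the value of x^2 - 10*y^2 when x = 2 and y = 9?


x^2 - d*y^2
= 2^2 - 10*9^2
= 4 - 810
= -806

-806


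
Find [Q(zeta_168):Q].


The degree equals Euler's totient phi(168).
168 = 2^3 * 3 * 7
phi(168) = 48

48


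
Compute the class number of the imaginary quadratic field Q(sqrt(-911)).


K = Q(sqrt(-911)). d mod 4 = 1, so D = disc(K) = d = -911
h(K) equals the number of primitive reduced positive-definite forms (a, b, c) = a*x^2 + b*x*y + c*y^2 with b^2 - 4ac = D,
where reduced means |b| <= a <= c, with b >= 0 whenever |b| = a or a = c, and primitive means gcd(a, b, c) = 1.
Reduced forces 3a^2 <= |D| = 911, so 1 <= a <= 17; b must have the parity of D, and c = (b^2 - D)/(4a) must be an integer >= a.
Enumerate a = 1..17, b in [-a, a]:
  a=1: (1, 1, 228)  [1]
  a=2: (2, -1, 114), (2, 1, 114)  [2]
  a=3: (3, -1, 76), (3, 1, 76)  [2]
  a=4: (4, -1, 57), (4, 1, 57)  [2]
  a=5: (5, -3, 46), (5, 3, 46)  [2]
  a=6: (6, -5, 39), (6, -1, 38), (6, 1, 38), (6, 5, 39)  [4]
  a=7: none
  a=8: (8, -7, 30), (8, 7, 30)  [2]
  a=9: (9, -5, 26), (9, 5, 26)  [2]
  a=10: (10, -7, 24), (10, -3, 23), (10, 3, 23), (10, 7, 24)  [4]
  a=11: none
  a=12: (12, -7, 20), (12, -1, 19), (12, 1, 19), (12, 7, 20)  [4]
  a=13: (13, -5, 18), (13, 5, 18)  [2]
  a=14: none
  a=15: (15, -13, 18), (15, -7, 16), (15, 7, 16), (15, 13, 18)  [4]
  a=16..17: none
Total reduced forms: 1 + 2 + 2 + 2 + 2 + 4 + 2 + 2 + 4 + 4 + 2 + 4 = 31
h = 31

31


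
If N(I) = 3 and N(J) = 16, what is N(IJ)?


N(IJ) = N(I) * N(J)
= 3 * 16
= 48

48


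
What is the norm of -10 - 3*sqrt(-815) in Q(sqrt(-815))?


N(a + b*sqrt(d)) = a^2 - d*b^2
= (-10)^2 - (-815)*(-3)^2
= 100 + 7335
= 7435

7435


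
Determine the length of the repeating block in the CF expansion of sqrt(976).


Run the CF algorithm for sqrt(976).
a_0 = floor(sqrt(976)) = 31; set m_0=0, q_0=1.
Recurrence: m' = q*a - m,  q' = (d - m'^2)/q,  a' = floor((a_0 + m')/q').
  step 1: m=31, q=15, a=4
  step 2: m=29, q=9, a=6
  step 3: m=25, q=39, a=1
  step 4: m=14, q=20, a=2
  step 5: m=26, q=15, a=3
  step 6: m=19, q=41, a=1
  step 7: m=22, q=12, a=4
  step 8: m=26, q=25, a=2
  step 9: m=24, q=16, a=3
  step 10: m=24, q=25, a=2
  step 11: m=26, q=12, a=4
  step 12: m=22, q=41, a=1
  step 13: m=19, q=15, a=3
  step 14: m=26, q=20, a=2
  step 15: m=14, q=39, a=1
  step 16: m=25, q=9, a=6
  step 17: m=29, q=15, a=4
  step 18: m=31, q=1, a=62
a_18 = 2*a_0 = 62, so the period closes here.
sqrt(976) = [31; 4, 6, 1, 2, 3, 1, 4, 2, 3, 2, 4, 1, 3, 2, 1, 6, 4, 62]
Period length = 18

18


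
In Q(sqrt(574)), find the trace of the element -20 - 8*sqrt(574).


Tr(a + b*sqrt(d)) = (a + b*sqrt(d)) + (a - b*sqrt(d)) = 2a
= 2 * (-20)
= -40

-40


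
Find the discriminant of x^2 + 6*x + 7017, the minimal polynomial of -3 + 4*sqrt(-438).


The element -3 + 4*sqrt(-438) has minimal polynomial:
x^2 + 6*x + 7017
Discriminant = (6)^2 - 4*(7017)
= 36 - 28068
= -28032

-28032


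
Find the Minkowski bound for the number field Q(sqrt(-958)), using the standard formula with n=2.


d = -958, d mod 4 = 2, so disc(K) = 4d = -3832; |disc(K)| = 3832
Imaginary quadratic field, so n = 2, s = r2 = 1, r1 = 0
M = (n!/n^n) * (4/pi)^s * sqrt(|disc(K)|) = (2!/2^2) * (4/pi)^1 * sqrt(3832)
= 0.5 * 1.273240 * 61.903150
= 39.4088

39.4088
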